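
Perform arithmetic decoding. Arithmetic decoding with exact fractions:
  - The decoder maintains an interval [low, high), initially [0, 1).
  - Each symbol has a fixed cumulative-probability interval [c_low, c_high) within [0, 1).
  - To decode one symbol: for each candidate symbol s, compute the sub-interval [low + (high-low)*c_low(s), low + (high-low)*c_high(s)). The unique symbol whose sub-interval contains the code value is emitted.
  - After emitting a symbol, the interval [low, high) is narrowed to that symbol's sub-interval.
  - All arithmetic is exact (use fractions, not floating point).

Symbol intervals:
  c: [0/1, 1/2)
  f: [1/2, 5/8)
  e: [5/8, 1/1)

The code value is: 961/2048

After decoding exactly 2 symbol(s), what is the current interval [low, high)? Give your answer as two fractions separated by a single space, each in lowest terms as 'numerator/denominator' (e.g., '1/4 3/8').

Answer: 5/16 1/2

Derivation:
Step 1: interval [0/1, 1/1), width = 1/1 - 0/1 = 1/1
  'c': [0/1 + 1/1*0/1, 0/1 + 1/1*1/2) = [0/1, 1/2) <- contains code 961/2048
  'f': [0/1 + 1/1*1/2, 0/1 + 1/1*5/8) = [1/2, 5/8)
  'e': [0/1 + 1/1*5/8, 0/1 + 1/1*1/1) = [5/8, 1/1)
  emit 'c', narrow to [0/1, 1/2)
Step 2: interval [0/1, 1/2), width = 1/2 - 0/1 = 1/2
  'c': [0/1 + 1/2*0/1, 0/1 + 1/2*1/2) = [0/1, 1/4)
  'f': [0/1 + 1/2*1/2, 0/1 + 1/2*5/8) = [1/4, 5/16)
  'e': [0/1 + 1/2*5/8, 0/1 + 1/2*1/1) = [5/16, 1/2) <- contains code 961/2048
  emit 'e', narrow to [5/16, 1/2)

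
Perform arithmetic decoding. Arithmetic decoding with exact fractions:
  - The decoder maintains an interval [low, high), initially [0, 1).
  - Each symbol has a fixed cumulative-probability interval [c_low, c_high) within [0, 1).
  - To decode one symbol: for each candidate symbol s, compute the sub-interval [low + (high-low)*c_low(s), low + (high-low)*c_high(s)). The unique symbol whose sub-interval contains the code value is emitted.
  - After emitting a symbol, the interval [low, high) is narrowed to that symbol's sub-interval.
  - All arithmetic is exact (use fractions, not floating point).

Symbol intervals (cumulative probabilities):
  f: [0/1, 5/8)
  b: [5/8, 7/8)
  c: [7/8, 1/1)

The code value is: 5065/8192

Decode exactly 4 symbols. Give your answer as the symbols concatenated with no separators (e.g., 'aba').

Step 1: interval [0/1, 1/1), width = 1/1 - 0/1 = 1/1
  'f': [0/1 + 1/1*0/1, 0/1 + 1/1*5/8) = [0/1, 5/8) <- contains code 5065/8192
  'b': [0/1 + 1/1*5/8, 0/1 + 1/1*7/8) = [5/8, 7/8)
  'c': [0/1 + 1/1*7/8, 0/1 + 1/1*1/1) = [7/8, 1/1)
  emit 'f', narrow to [0/1, 5/8)
Step 2: interval [0/1, 5/8), width = 5/8 - 0/1 = 5/8
  'f': [0/1 + 5/8*0/1, 0/1 + 5/8*5/8) = [0/1, 25/64)
  'b': [0/1 + 5/8*5/8, 0/1 + 5/8*7/8) = [25/64, 35/64)
  'c': [0/1 + 5/8*7/8, 0/1 + 5/8*1/1) = [35/64, 5/8) <- contains code 5065/8192
  emit 'c', narrow to [35/64, 5/8)
Step 3: interval [35/64, 5/8), width = 5/8 - 35/64 = 5/64
  'f': [35/64 + 5/64*0/1, 35/64 + 5/64*5/8) = [35/64, 305/512)
  'b': [35/64 + 5/64*5/8, 35/64 + 5/64*7/8) = [305/512, 315/512)
  'c': [35/64 + 5/64*7/8, 35/64 + 5/64*1/1) = [315/512, 5/8) <- contains code 5065/8192
  emit 'c', narrow to [315/512, 5/8)
Step 4: interval [315/512, 5/8), width = 5/8 - 315/512 = 5/512
  'f': [315/512 + 5/512*0/1, 315/512 + 5/512*5/8) = [315/512, 2545/4096) <- contains code 5065/8192
  'b': [315/512 + 5/512*5/8, 315/512 + 5/512*7/8) = [2545/4096, 2555/4096)
  'c': [315/512 + 5/512*7/8, 315/512 + 5/512*1/1) = [2555/4096, 5/8)
  emit 'f', narrow to [315/512, 2545/4096)

Answer: fccf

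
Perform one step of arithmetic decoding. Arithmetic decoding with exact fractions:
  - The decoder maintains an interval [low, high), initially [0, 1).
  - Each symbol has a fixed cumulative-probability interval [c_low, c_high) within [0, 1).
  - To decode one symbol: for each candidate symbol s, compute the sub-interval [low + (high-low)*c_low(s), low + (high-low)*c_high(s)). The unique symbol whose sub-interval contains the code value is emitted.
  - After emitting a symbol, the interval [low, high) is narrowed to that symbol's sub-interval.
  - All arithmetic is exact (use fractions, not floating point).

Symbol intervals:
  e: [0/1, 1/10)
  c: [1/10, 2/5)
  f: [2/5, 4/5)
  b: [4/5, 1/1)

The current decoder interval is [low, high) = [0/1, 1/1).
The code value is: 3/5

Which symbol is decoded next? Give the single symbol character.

Interval width = high − low = 1/1 − 0/1 = 1/1
Scaled code = (code − low) / width = (3/5 − 0/1) / 1/1 = 3/5
  e: [0/1, 1/10) 
  c: [1/10, 2/5) 
  f: [2/5, 4/5) ← scaled code falls here ✓
  b: [4/5, 1/1) 

Answer: f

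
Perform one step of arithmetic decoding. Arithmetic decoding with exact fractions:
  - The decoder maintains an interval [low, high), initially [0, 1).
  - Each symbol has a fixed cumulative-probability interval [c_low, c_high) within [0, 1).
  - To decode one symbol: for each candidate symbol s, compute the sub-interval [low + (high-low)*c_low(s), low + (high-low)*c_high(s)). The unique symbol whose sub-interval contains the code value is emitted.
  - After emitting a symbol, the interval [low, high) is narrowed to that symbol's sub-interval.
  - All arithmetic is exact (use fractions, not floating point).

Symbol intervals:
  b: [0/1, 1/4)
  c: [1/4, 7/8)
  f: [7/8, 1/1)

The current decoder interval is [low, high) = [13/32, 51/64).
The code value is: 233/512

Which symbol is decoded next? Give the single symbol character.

Answer: b

Derivation:
Interval width = high − low = 51/64 − 13/32 = 25/64
Scaled code = (code − low) / width = (233/512 − 13/32) / 25/64 = 1/8
  b: [0/1, 1/4) ← scaled code falls here ✓
  c: [1/4, 7/8) 
  f: [7/8, 1/1) 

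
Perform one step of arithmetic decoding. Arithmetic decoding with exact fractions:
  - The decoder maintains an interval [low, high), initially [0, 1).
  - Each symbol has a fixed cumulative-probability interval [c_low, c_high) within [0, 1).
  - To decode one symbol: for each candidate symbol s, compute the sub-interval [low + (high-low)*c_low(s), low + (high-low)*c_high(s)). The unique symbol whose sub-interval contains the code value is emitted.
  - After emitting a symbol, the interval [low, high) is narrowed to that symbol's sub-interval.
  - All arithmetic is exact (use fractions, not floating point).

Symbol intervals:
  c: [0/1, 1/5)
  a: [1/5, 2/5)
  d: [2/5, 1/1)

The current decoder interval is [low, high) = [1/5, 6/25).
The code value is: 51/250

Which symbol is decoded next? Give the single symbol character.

Interval width = high − low = 6/25 − 1/5 = 1/25
Scaled code = (code − low) / width = (51/250 − 1/5) / 1/25 = 1/10
  c: [0/1, 1/5) ← scaled code falls here ✓
  a: [1/5, 2/5) 
  d: [2/5, 1/1) 

Answer: c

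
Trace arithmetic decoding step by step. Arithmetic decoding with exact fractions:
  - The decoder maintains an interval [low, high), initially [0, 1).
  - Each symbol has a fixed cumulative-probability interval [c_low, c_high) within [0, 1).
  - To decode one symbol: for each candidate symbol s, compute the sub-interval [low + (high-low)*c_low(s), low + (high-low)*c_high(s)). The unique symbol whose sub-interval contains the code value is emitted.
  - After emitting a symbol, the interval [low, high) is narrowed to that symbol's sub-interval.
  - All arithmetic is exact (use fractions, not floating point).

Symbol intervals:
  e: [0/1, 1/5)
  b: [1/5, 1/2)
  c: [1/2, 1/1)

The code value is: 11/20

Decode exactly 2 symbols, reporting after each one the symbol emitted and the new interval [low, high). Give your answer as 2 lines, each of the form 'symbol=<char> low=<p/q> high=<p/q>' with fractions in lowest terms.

Answer: symbol=c low=1/2 high=1/1
symbol=e low=1/2 high=3/5

Derivation:
Step 1: interval [0/1, 1/1), width = 1/1 - 0/1 = 1/1
  'e': [0/1 + 1/1*0/1, 0/1 + 1/1*1/5) = [0/1, 1/5)
  'b': [0/1 + 1/1*1/5, 0/1 + 1/1*1/2) = [1/5, 1/2)
  'c': [0/1 + 1/1*1/2, 0/1 + 1/1*1/1) = [1/2, 1/1) <- contains code 11/20
  emit 'c', narrow to [1/2, 1/1)
Step 2: interval [1/2, 1/1), width = 1/1 - 1/2 = 1/2
  'e': [1/2 + 1/2*0/1, 1/2 + 1/2*1/5) = [1/2, 3/5) <- contains code 11/20
  'b': [1/2 + 1/2*1/5, 1/2 + 1/2*1/2) = [3/5, 3/4)
  'c': [1/2 + 1/2*1/2, 1/2 + 1/2*1/1) = [3/4, 1/1)
  emit 'e', narrow to [1/2, 3/5)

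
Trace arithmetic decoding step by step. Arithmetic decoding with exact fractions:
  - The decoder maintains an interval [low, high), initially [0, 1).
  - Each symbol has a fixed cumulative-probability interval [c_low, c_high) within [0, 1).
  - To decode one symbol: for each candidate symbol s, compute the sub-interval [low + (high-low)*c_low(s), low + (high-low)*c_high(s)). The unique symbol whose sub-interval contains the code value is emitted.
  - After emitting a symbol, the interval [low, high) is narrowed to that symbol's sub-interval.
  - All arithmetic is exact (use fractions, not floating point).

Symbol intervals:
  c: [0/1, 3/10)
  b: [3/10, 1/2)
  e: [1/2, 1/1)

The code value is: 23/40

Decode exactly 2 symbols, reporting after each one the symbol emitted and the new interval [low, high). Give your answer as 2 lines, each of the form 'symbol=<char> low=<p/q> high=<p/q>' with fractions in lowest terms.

Answer: symbol=e low=1/2 high=1/1
symbol=c low=1/2 high=13/20

Derivation:
Step 1: interval [0/1, 1/1), width = 1/1 - 0/1 = 1/1
  'c': [0/1 + 1/1*0/1, 0/1 + 1/1*3/10) = [0/1, 3/10)
  'b': [0/1 + 1/1*3/10, 0/1 + 1/1*1/2) = [3/10, 1/2)
  'e': [0/1 + 1/1*1/2, 0/1 + 1/1*1/1) = [1/2, 1/1) <- contains code 23/40
  emit 'e', narrow to [1/2, 1/1)
Step 2: interval [1/2, 1/1), width = 1/1 - 1/2 = 1/2
  'c': [1/2 + 1/2*0/1, 1/2 + 1/2*3/10) = [1/2, 13/20) <- contains code 23/40
  'b': [1/2 + 1/2*3/10, 1/2 + 1/2*1/2) = [13/20, 3/4)
  'e': [1/2 + 1/2*1/2, 1/2 + 1/2*1/1) = [3/4, 1/1)
  emit 'c', narrow to [1/2, 13/20)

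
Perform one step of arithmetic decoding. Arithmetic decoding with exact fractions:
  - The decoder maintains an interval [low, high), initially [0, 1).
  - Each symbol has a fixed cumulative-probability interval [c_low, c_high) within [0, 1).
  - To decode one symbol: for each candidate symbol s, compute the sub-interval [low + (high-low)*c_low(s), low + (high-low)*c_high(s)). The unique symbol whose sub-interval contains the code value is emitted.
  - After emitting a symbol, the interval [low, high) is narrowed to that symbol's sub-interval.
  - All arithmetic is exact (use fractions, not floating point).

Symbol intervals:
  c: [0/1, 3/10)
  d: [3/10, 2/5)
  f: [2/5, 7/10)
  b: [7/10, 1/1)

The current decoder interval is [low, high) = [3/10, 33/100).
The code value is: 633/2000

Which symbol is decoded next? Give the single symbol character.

Interval width = high − low = 33/100 − 3/10 = 3/100
Scaled code = (code − low) / width = (633/2000 − 3/10) / 3/100 = 11/20
  c: [0/1, 3/10) 
  d: [3/10, 2/5) 
  f: [2/5, 7/10) ← scaled code falls here ✓
  b: [7/10, 1/1) 

Answer: f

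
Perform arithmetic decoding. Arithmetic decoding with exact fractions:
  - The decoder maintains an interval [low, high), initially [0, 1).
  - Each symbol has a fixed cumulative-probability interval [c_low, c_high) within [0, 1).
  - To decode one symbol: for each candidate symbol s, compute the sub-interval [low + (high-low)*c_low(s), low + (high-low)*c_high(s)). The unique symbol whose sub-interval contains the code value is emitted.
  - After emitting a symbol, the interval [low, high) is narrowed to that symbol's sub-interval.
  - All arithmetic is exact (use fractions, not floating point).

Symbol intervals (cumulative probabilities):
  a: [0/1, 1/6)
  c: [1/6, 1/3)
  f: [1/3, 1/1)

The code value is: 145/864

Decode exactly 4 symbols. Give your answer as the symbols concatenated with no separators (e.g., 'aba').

Step 1: interval [0/1, 1/1), width = 1/1 - 0/1 = 1/1
  'a': [0/1 + 1/1*0/1, 0/1 + 1/1*1/6) = [0/1, 1/6)
  'c': [0/1 + 1/1*1/6, 0/1 + 1/1*1/3) = [1/6, 1/3) <- contains code 145/864
  'f': [0/1 + 1/1*1/3, 0/1 + 1/1*1/1) = [1/3, 1/1)
  emit 'c', narrow to [1/6, 1/3)
Step 2: interval [1/6, 1/3), width = 1/3 - 1/6 = 1/6
  'a': [1/6 + 1/6*0/1, 1/6 + 1/6*1/6) = [1/6, 7/36) <- contains code 145/864
  'c': [1/6 + 1/6*1/6, 1/6 + 1/6*1/3) = [7/36, 2/9)
  'f': [1/6 + 1/6*1/3, 1/6 + 1/6*1/1) = [2/9, 1/3)
  emit 'a', narrow to [1/6, 7/36)
Step 3: interval [1/6, 7/36), width = 7/36 - 1/6 = 1/36
  'a': [1/6 + 1/36*0/1, 1/6 + 1/36*1/6) = [1/6, 37/216) <- contains code 145/864
  'c': [1/6 + 1/36*1/6, 1/6 + 1/36*1/3) = [37/216, 19/108)
  'f': [1/6 + 1/36*1/3, 1/6 + 1/36*1/1) = [19/108, 7/36)
  emit 'a', narrow to [1/6, 37/216)
Step 4: interval [1/6, 37/216), width = 37/216 - 1/6 = 1/216
  'a': [1/6 + 1/216*0/1, 1/6 + 1/216*1/6) = [1/6, 217/1296)
  'c': [1/6 + 1/216*1/6, 1/6 + 1/216*1/3) = [217/1296, 109/648) <- contains code 145/864
  'f': [1/6 + 1/216*1/3, 1/6 + 1/216*1/1) = [109/648, 37/216)
  emit 'c', narrow to [217/1296, 109/648)

Answer: caac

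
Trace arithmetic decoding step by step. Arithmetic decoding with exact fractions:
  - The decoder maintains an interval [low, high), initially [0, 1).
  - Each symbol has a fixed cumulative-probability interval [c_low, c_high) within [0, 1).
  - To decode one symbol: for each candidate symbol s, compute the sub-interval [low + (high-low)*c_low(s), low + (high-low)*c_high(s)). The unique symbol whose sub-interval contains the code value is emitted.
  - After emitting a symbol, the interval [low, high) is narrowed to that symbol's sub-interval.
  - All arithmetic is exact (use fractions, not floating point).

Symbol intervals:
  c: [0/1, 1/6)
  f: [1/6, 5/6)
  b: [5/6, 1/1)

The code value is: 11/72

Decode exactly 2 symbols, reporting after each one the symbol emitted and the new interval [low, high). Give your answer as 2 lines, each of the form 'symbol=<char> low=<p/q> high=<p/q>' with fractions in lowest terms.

Step 1: interval [0/1, 1/1), width = 1/1 - 0/1 = 1/1
  'c': [0/1 + 1/1*0/1, 0/1 + 1/1*1/6) = [0/1, 1/6) <- contains code 11/72
  'f': [0/1 + 1/1*1/6, 0/1 + 1/1*5/6) = [1/6, 5/6)
  'b': [0/1 + 1/1*5/6, 0/1 + 1/1*1/1) = [5/6, 1/1)
  emit 'c', narrow to [0/1, 1/6)
Step 2: interval [0/1, 1/6), width = 1/6 - 0/1 = 1/6
  'c': [0/1 + 1/6*0/1, 0/1 + 1/6*1/6) = [0/1, 1/36)
  'f': [0/1 + 1/6*1/6, 0/1 + 1/6*5/6) = [1/36, 5/36)
  'b': [0/1 + 1/6*5/6, 0/1 + 1/6*1/1) = [5/36, 1/6) <- contains code 11/72
  emit 'b', narrow to [5/36, 1/6)

Answer: symbol=c low=0/1 high=1/6
symbol=b low=5/36 high=1/6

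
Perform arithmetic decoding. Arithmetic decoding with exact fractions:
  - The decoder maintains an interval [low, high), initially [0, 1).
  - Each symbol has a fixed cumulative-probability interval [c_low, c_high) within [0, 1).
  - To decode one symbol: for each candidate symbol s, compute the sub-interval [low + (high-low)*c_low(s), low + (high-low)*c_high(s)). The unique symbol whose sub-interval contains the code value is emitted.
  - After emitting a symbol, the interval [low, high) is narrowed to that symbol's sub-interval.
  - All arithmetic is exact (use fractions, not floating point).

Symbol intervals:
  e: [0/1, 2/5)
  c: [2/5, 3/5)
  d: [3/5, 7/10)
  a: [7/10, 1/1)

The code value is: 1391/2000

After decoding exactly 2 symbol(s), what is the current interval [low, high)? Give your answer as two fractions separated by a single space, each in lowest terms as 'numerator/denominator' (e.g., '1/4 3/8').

Step 1: interval [0/1, 1/1), width = 1/1 - 0/1 = 1/1
  'e': [0/1 + 1/1*0/1, 0/1 + 1/1*2/5) = [0/1, 2/5)
  'c': [0/1 + 1/1*2/5, 0/1 + 1/1*3/5) = [2/5, 3/5)
  'd': [0/1 + 1/1*3/5, 0/1 + 1/1*7/10) = [3/5, 7/10) <- contains code 1391/2000
  'a': [0/1 + 1/1*7/10, 0/1 + 1/1*1/1) = [7/10, 1/1)
  emit 'd', narrow to [3/5, 7/10)
Step 2: interval [3/5, 7/10), width = 7/10 - 3/5 = 1/10
  'e': [3/5 + 1/10*0/1, 3/5 + 1/10*2/5) = [3/5, 16/25)
  'c': [3/5 + 1/10*2/5, 3/5 + 1/10*3/5) = [16/25, 33/50)
  'd': [3/5 + 1/10*3/5, 3/5 + 1/10*7/10) = [33/50, 67/100)
  'a': [3/5 + 1/10*7/10, 3/5 + 1/10*1/1) = [67/100, 7/10) <- contains code 1391/2000
  emit 'a', narrow to [67/100, 7/10)

Answer: 67/100 7/10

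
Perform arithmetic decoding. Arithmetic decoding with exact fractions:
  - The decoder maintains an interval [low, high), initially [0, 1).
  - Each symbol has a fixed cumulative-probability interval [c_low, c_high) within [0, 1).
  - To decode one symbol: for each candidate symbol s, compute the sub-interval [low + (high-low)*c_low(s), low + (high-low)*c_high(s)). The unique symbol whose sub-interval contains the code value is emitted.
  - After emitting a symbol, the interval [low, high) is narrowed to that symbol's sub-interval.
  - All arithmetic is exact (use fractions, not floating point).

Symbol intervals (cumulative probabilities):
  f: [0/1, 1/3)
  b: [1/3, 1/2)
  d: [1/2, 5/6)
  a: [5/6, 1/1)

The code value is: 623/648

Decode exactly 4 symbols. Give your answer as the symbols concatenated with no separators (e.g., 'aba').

Answer: adda

Derivation:
Step 1: interval [0/1, 1/1), width = 1/1 - 0/1 = 1/1
  'f': [0/1 + 1/1*0/1, 0/1 + 1/1*1/3) = [0/1, 1/3)
  'b': [0/1 + 1/1*1/3, 0/1 + 1/1*1/2) = [1/3, 1/2)
  'd': [0/1 + 1/1*1/2, 0/1 + 1/1*5/6) = [1/2, 5/6)
  'a': [0/1 + 1/1*5/6, 0/1 + 1/1*1/1) = [5/6, 1/1) <- contains code 623/648
  emit 'a', narrow to [5/6, 1/1)
Step 2: interval [5/6, 1/1), width = 1/1 - 5/6 = 1/6
  'f': [5/6 + 1/6*0/1, 5/6 + 1/6*1/3) = [5/6, 8/9)
  'b': [5/6 + 1/6*1/3, 5/6 + 1/6*1/2) = [8/9, 11/12)
  'd': [5/6 + 1/6*1/2, 5/6 + 1/6*5/6) = [11/12, 35/36) <- contains code 623/648
  'a': [5/6 + 1/6*5/6, 5/6 + 1/6*1/1) = [35/36, 1/1)
  emit 'd', narrow to [11/12, 35/36)
Step 3: interval [11/12, 35/36), width = 35/36 - 11/12 = 1/18
  'f': [11/12 + 1/18*0/1, 11/12 + 1/18*1/3) = [11/12, 101/108)
  'b': [11/12 + 1/18*1/3, 11/12 + 1/18*1/2) = [101/108, 17/18)
  'd': [11/12 + 1/18*1/2, 11/12 + 1/18*5/6) = [17/18, 26/27) <- contains code 623/648
  'a': [11/12 + 1/18*5/6, 11/12 + 1/18*1/1) = [26/27, 35/36)
  emit 'd', narrow to [17/18, 26/27)
Step 4: interval [17/18, 26/27), width = 26/27 - 17/18 = 1/54
  'f': [17/18 + 1/54*0/1, 17/18 + 1/54*1/3) = [17/18, 77/81)
  'b': [17/18 + 1/54*1/3, 17/18 + 1/54*1/2) = [77/81, 103/108)
  'd': [17/18 + 1/54*1/2, 17/18 + 1/54*5/6) = [103/108, 311/324)
  'a': [17/18 + 1/54*5/6, 17/18 + 1/54*1/1) = [311/324, 26/27) <- contains code 623/648
  emit 'a', narrow to [311/324, 26/27)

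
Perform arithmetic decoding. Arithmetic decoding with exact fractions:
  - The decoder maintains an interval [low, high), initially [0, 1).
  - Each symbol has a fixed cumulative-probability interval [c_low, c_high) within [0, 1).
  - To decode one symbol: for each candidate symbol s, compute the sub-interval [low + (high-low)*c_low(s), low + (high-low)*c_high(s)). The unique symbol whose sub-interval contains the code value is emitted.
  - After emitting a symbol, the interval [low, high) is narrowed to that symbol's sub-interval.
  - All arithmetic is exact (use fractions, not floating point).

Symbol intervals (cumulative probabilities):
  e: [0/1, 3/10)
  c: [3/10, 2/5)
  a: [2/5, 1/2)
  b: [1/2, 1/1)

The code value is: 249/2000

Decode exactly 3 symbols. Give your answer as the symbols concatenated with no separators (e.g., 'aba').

Answer: eae

Derivation:
Step 1: interval [0/1, 1/1), width = 1/1 - 0/1 = 1/1
  'e': [0/1 + 1/1*0/1, 0/1 + 1/1*3/10) = [0/1, 3/10) <- contains code 249/2000
  'c': [0/1 + 1/1*3/10, 0/1 + 1/1*2/5) = [3/10, 2/5)
  'a': [0/1 + 1/1*2/5, 0/1 + 1/1*1/2) = [2/5, 1/2)
  'b': [0/1 + 1/1*1/2, 0/1 + 1/1*1/1) = [1/2, 1/1)
  emit 'e', narrow to [0/1, 3/10)
Step 2: interval [0/1, 3/10), width = 3/10 - 0/1 = 3/10
  'e': [0/1 + 3/10*0/1, 0/1 + 3/10*3/10) = [0/1, 9/100)
  'c': [0/1 + 3/10*3/10, 0/1 + 3/10*2/5) = [9/100, 3/25)
  'a': [0/1 + 3/10*2/5, 0/1 + 3/10*1/2) = [3/25, 3/20) <- contains code 249/2000
  'b': [0/1 + 3/10*1/2, 0/1 + 3/10*1/1) = [3/20, 3/10)
  emit 'a', narrow to [3/25, 3/20)
Step 3: interval [3/25, 3/20), width = 3/20 - 3/25 = 3/100
  'e': [3/25 + 3/100*0/1, 3/25 + 3/100*3/10) = [3/25, 129/1000) <- contains code 249/2000
  'c': [3/25 + 3/100*3/10, 3/25 + 3/100*2/5) = [129/1000, 33/250)
  'a': [3/25 + 3/100*2/5, 3/25 + 3/100*1/2) = [33/250, 27/200)
  'b': [3/25 + 3/100*1/2, 3/25 + 3/100*1/1) = [27/200, 3/20)
  emit 'e', narrow to [3/25, 129/1000)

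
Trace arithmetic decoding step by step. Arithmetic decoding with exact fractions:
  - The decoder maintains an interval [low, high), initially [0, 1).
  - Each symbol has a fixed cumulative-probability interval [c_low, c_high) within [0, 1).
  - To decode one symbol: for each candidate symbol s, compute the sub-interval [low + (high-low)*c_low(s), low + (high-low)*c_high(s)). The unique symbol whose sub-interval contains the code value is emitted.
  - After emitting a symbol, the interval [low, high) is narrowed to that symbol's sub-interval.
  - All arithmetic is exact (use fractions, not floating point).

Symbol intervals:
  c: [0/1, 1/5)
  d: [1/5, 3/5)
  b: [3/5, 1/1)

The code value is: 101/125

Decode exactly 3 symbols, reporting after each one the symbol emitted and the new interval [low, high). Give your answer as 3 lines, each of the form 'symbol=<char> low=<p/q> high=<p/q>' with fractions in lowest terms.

Step 1: interval [0/1, 1/1), width = 1/1 - 0/1 = 1/1
  'c': [0/1 + 1/1*0/1, 0/1 + 1/1*1/5) = [0/1, 1/5)
  'd': [0/1 + 1/1*1/5, 0/1 + 1/1*3/5) = [1/5, 3/5)
  'b': [0/1 + 1/1*3/5, 0/1 + 1/1*1/1) = [3/5, 1/1) <- contains code 101/125
  emit 'b', narrow to [3/5, 1/1)
Step 2: interval [3/5, 1/1), width = 1/1 - 3/5 = 2/5
  'c': [3/5 + 2/5*0/1, 3/5 + 2/5*1/5) = [3/5, 17/25)
  'd': [3/5 + 2/5*1/5, 3/5 + 2/5*3/5) = [17/25, 21/25) <- contains code 101/125
  'b': [3/5 + 2/5*3/5, 3/5 + 2/5*1/1) = [21/25, 1/1)
  emit 'd', narrow to [17/25, 21/25)
Step 3: interval [17/25, 21/25), width = 21/25 - 17/25 = 4/25
  'c': [17/25 + 4/25*0/1, 17/25 + 4/25*1/5) = [17/25, 89/125)
  'd': [17/25 + 4/25*1/5, 17/25 + 4/25*3/5) = [89/125, 97/125)
  'b': [17/25 + 4/25*3/5, 17/25 + 4/25*1/1) = [97/125, 21/25) <- contains code 101/125
  emit 'b', narrow to [97/125, 21/25)

Answer: symbol=b low=3/5 high=1/1
symbol=d low=17/25 high=21/25
symbol=b low=97/125 high=21/25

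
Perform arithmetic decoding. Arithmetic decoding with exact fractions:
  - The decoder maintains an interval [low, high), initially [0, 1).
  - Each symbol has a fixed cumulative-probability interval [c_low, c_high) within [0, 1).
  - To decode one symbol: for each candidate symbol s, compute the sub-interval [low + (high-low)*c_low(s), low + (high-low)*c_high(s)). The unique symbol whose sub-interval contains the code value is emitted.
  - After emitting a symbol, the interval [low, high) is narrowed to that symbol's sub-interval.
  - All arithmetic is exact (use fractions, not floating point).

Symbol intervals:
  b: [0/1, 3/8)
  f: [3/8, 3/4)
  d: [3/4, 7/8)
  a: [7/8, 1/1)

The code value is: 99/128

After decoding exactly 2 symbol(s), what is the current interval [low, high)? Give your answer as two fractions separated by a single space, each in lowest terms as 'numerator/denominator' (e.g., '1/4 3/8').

Step 1: interval [0/1, 1/1), width = 1/1 - 0/1 = 1/1
  'b': [0/1 + 1/1*0/1, 0/1 + 1/1*3/8) = [0/1, 3/8)
  'f': [0/1 + 1/1*3/8, 0/1 + 1/1*3/4) = [3/8, 3/4)
  'd': [0/1 + 1/1*3/4, 0/1 + 1/1*7/8) = [3/4, 7/8) <- contains code 99/128
  'a': [0/1 + 1/1*7/8, 0/1 + 1/1*1/1) = [7/8, 1/1)
  emit 'd', narrow to [3/4, 7/8)
Step 2: interval [3/4, 7/8), width = 7/8 - 3/4 = 1/8
  'b': [3/4 + 1/8*0/1, 3/4 + 1/8*3/8) = [3/4, 51/64) <- contains code 99/128
  'f': [3/4 + 1/8*3/8, 3/4 + 1/8*3/4) = [51/64, 27/32)
  'd': [3/4 + 1/8*3/4, 3/4 + 1/8*7/8) = [27/32, 55/64)
  'a': [3/4 + 1/8*7/8, 3/4 + 1/8*1/1) = [55/64, 7/8)
  emit 'b', narrow to [3/4, 51/64)

Answer: 3/4 51/64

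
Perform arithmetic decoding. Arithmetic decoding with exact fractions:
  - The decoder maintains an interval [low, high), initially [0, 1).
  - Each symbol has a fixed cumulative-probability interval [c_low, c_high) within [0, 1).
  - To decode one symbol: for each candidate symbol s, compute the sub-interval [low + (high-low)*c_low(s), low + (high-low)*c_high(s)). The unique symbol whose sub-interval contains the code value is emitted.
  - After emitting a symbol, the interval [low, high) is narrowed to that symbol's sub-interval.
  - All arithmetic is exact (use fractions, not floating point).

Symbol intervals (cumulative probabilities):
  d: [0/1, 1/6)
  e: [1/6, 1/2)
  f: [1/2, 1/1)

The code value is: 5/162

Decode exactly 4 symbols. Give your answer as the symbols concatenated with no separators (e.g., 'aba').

Step 1: interval [0/1, 1/1), width = 1/1 - 0/1 = 1/1
  'd': [0/1 + 1/1*0/1, 0/1 + 1/1*1/6) = [0/1, 1/6) <- contains code 5/162
  'e': [0/1 + 1/1*1/6, 0/1 + 1/1*1/2) = [1/6, 1/2)
  'f': [0/1 + 1/1*1/2, 0/1 + 1/1*1/1) = [1/2, 1/1)
  emit 'd', narrow to [0/1, 1/6)
Step 2: interval [0/1, 1/6), width = 1/6 - 0/1 = 1/6
  'd': [0/1 + 1/6*0/1, 0/1 + 1/6*1/6) = [0/1, 1/36)
  'e': [0/1 + 1/6*1/6, 0/1 + 1/6*1/2) = [1/36, 1/12) <- contains code 5/162
  'f': [0/1 + 1/6*1/2, 0/1 + 1/6*1/1) = [1/12, 1/6)
  emit 'e', narrow to [1/36, 1/12)
Step 3: interval [1/36, 1/12), width = 1/12 - 1/36 = 1/18
  'd': [1/36 + 1/18*0/1, 1/36 + 1/18*1/6) = [1/36, 1/27) <- contains code 5/162
  'e': [1/36 + 1/18*1/6, 1/36 + 1/18*1/2) = [1/27, 1/18)
  'f': [1/36 + 1/18*1/2, 1/36 + 1/18*1/1) = [1/18, 1/12)
  emit 'd', narrow to [1/36, 1/27)
Step 4: interval [1/36, 1/27), width = 1/27 - 1/36 = 1/108
  'd': [1/36 + 1/108*0/1, 1/36 + 1/108*1/6) = [1/36, 19/648)
  'e': [1/36 + 1/108*1/6, 1/36 + 1/108*1/2) = [19/648, 7/216) <- contains code 5/162
  'f': [1/36 + 1/108*1/2, 1/36 + 1/108*1/1) = [7/216, 1/27)
  emit 'e', narrow to [19/648, 7/216)

Answer: dede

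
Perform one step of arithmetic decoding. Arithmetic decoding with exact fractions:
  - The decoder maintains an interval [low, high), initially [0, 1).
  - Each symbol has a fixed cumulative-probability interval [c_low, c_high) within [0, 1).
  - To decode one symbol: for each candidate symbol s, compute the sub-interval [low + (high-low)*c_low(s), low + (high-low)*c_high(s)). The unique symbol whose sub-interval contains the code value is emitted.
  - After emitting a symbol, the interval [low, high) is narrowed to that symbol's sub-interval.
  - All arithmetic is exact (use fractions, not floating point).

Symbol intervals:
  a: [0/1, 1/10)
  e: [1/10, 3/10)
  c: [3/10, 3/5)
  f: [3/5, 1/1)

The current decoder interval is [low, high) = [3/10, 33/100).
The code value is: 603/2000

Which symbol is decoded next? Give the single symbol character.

Interval width = high − low = 33/100 − 3/10 = 3/100
Scaled code = (code − low) / width = (603/2000 − 3/10) / 3/100 = 1/20
  a: [0/1, 1/10) ← scaled code falls here ✓
  e: [1/10, 3/10) 
  c: [3/10, 3/5) 
  f: [3/5, 1/1) 

Answer: a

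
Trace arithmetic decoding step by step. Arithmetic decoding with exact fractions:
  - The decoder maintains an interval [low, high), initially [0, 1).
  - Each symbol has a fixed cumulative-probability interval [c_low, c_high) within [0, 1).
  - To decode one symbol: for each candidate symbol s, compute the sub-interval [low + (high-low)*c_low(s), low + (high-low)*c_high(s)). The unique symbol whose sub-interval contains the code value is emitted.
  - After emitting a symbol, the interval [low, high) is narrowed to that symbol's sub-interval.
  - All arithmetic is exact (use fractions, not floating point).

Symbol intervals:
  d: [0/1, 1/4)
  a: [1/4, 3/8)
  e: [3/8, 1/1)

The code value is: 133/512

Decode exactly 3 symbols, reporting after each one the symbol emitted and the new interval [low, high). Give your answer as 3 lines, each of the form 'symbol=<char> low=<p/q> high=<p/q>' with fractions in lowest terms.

Answer: symbol=a low=1/4 high=3/8
symbol=d low=1/4 high=9/32
symbol=a low=33/128 high=67/256

Derivation:
Step 1: interval [0/1, 1/1), width = 1/1 - 0/1 = 1/1
  'd': [0/1 + 1/1*0/1, 0/1 + 1/1*1/4) = [0/1, 1/4)
  'a': [0/1 + 1/1*1/4, 0/1 + 1/1*3/8) = [1/4, 3/8) <- contains code 133/512
  'e': [0/1 + 1/1*3/8, 0/1 + 1/1*1/1) = [3/8, 1/1)
  emit 'a', narrow to [1/4, 3/8)
Step 2: interval [1/4, 3/8), width = 3/8 - 1/4 = 1/8
  'd': [1/4 + 1/8*0/1, 1/4 + 1/8*1/4) = [1/4, 9/32) <- contains code 133/512
  'a': [1/4 + 1/8*1/4, 1/4 + 1/8*3/8) = [9/32, 19/64)
  'e': [1/4 + 1/8*3/8, 1/4 + 1/8*1/1) = [19/64, 3/8)
  emit 'd', narrow to [1/4, 9/32)
Step 3: interval [1/4, 9/32), width = 9/32 - 1/4 = 1/32
  'd': [1/4 + 1/32*0/1, 1/4 + 1/32*1/4) = [1/4, 33/128)
  'a': [1/4 + 1/32*1/4, 1/4 + 1/32*3/8) = [33/128, 67/256) <- contains code 133/512
  'e': [1/4 + 1/32*3/8, 1/4 + 1/32*1/1) = [67/256, 9/32)
  emit 'a', narrow to [33/128, 67/256)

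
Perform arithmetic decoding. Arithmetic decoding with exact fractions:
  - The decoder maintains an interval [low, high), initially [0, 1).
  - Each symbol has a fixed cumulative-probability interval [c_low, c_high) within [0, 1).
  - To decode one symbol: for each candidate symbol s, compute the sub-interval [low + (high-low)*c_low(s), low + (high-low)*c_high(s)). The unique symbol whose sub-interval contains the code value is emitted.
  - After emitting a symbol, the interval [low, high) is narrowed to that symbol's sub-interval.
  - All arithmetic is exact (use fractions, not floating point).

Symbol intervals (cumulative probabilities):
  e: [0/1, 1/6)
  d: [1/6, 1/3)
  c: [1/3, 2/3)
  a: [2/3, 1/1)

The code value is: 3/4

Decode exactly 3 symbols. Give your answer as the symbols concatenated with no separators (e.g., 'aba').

Step 1: interval [0/1, 1/1), width = 1/1 - 0/1 = 1/1
  'e': [0/1 + 1/1*0/1, 0/1 + 1/1*1/6) = [0/1, 1/6)
  'd': [0/1 + 1/1*1/6, 0/1 + 1/1*1/3) = [1/6, 1/3)
  'c': [0/1 + 1/1*1/3, 0/1 + 1/1*2/3) = [1/3, 2/3)
  'a': [0/1 + 1/1*2/3, 0/1 + 1/1*1/1) = [2/3, 1/1) <- contains code 3/4
  emit 'a', narrow to [2/3, 1/1)
Step 2: interval [2/3, 1/1), width = 1/1 - 2/3 = 1/3
  'e': [2/3 + 1/3*0/1, 2/3 + 1/3*1/6) = [2/3, 13/18)
  'd': [2/3 + 1/3*1/6, 2/3 + 1/3*1/3) = [13/18, 7/9) <- contains code 3/4
  'c': [2/3 + 1/3*1/3, 2/3 + 1/3*2/3) = [7/9, 8/9)
  'a': [2/3 + 1/3*2/3, 2/3 + 1/3*1/1) = [8/9, 1/1)
  emit 'd', narrow to [13/18, 7/9)
Step 3: interval [13/18, 7/9), width = 7/9 - 13/18 = 1/18
  'e': [13/18 + 1/18*0/1, 13/18 + 1/18*1/6) = [13/18, 79/108)
  'd': [13/18 + 1/18*1/6, 13/18 + 1/18*1/3) = [79/108, 20/27)
  'c': [13/18 + 1/18*1/3, 13/18 + 1/18*2/3) = [20/27, 41/54) <- contains code 3/4
  'a': [13/18 + 1/18*2/3, 13/18 + 1/18*1/1) = [41/54, 7/9)
  emit 'c', narrow to [20/27, 41/54)

Answer: adc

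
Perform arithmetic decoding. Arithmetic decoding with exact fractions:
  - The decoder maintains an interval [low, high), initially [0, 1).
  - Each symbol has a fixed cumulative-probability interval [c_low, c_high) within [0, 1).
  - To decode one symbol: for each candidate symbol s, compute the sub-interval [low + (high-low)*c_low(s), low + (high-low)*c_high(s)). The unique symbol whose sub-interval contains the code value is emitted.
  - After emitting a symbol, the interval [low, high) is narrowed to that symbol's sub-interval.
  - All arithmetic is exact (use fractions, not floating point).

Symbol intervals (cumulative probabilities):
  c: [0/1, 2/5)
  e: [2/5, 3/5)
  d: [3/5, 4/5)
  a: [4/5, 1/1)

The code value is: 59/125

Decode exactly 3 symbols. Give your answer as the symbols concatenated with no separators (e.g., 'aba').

Answer: eca

Derivation:
Step 1: interval [0/1, 1/1), width = 1/1 - 0/1 = 1/1
  'c': [0/1 + 1/1*0/1, 0/1 + 1/1*2/5) = [0/1, 2/5)
  'e': [0/1 + 1/1*2/5, 0/1 + 1/1*3/5) = [2/5, 3/5) <- contains code 59/125
  'd': [0/1 + 1/1*3/5, 0/1 + 1/1*4/5) = [3/5, 4/5)
  'a': [0/1 + 1/1*4/5, 0/1 + 1/1*1/1) = [4/5, 1/1)
  emit 'e', narrow to [2/5, 3/5)
Step 2: interval [2/5, 3/5), width = 3/5 - 2/5 = 1/5
  'c': [2/5 + 1/5*0/1, 2/5 + 1/5*2/5) = [2/5, 12/25) <- contains code 59/125
  'e': [2/5 + 1/5*2/5, 2/5 + 1/5*3/5) = [12/25, 13/25)
  'd': [2/5 + 1/5*3/5, 2/5 + 1/5*4/5) = [13/25, 14/25)
  'a': [2/5 + 1/5*4/5, 2/5 + 1/5*1/1) = [14/25, 3/5)
  emit 'c', narrow to [2/5, 12/25)
Step 3: interval [2/5, 12/25), width = 12/25 - 2/5 = 2/25
  'c': [2/5 + 2/25*0/1, 2/5 + 2/25*2/5) = [2/5, 54/125)
  'e': [2/5 + 2/25*2/5, 2/5 + 2/25*3/5) = [54/125, 56/125)
  'd': [2/5 + 2/25*3/5, 2/5 + 2/25*4/5) = [56/125, 58/125)
  'a': [2/5 + 2/25*4/5, 2/5 + 2/25*1/1) = [58/125, 12/25) <- contains code 59/125
  emit 'a', narrow to [58/125, 12/25)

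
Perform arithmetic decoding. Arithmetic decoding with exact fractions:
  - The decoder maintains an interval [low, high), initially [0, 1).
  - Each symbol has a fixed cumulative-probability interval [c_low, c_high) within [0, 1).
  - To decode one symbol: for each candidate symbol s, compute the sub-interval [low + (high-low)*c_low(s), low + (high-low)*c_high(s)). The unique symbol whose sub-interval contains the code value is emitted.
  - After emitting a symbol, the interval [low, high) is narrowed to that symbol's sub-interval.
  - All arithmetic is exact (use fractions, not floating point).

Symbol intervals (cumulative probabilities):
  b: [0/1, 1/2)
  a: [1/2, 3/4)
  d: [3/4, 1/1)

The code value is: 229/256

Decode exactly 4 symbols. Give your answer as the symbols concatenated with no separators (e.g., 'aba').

Step 1: interval [0/1, 1/1), width = 1/1 - 0/1 = 1/1
  'b': [0/1 + 1/1*0/1, 0/1 + 1/1*1/2) = [0/1, 1/2)
  'a': [0/1 + 1/1*1/2, 0/1 + 1/1*3/4) = [1/2, 3/4)
  'd': [0/1 + 1/1*3/4, 0/1 + 1/1*1/1) = [3/4, 1/1) <- contains code 229/256
  emit 'd', narrow to [3/4, 1/1)
Step 2: interval [3/4, 1/1), width = 1/1 - 3/4 = 1/4
  'b': [3/4 + 1/4*0/1, 3/4 + 1/4*1/2) = [3/4, 7/8)
  'a': [3/4 + 1/4*1/2, 3/4 + 1/4*3/4) = [7/8, 15/16) <- contains code 229/256
  'd': [3/4 + 1/4*3/4, 3/4 + 1/4*1/1) = [15/16, 1/1)
  emit 'a', narrow to [7/8, 15/16)
Step 3: interval [7/8, 15/16), width = 15/16 - 7/8 = 1/16
  'b': [7/8 + 1/16*0/1, 7/8 + 1/16*1/2) = [7/8, 29/32) <- contains code 229/256
  'a': [7/8 + 1/16*1/2, 7/8 + 1/16*3/4) = [29/32, 59/64)
  'd': [7/8 + 1/16*3/4, 7/8 + 1/16*1/1) = [59/64, 15/16)
  emit 'b', narrow to [7/8, 29/32)
Step 4: interval [7/8, 29/32), width = 29/32 - 7/8 = 1/32
  'b': [7/8 + 1/32*0/1, 7/8 + 1/32*1/2) = [7/8, 57/64)
  'a': [7/8 + 1/32*1/2, 7/8 + 1/32*3/4) = [57/64, 115/128) <- contains code 229/256
  'd': [7/8 + 1/32*3/4, 7/8 + 1/32*1/1) = [115/128, 29/32)
  emit 'a', narrow to [57/64, 115/128)

Answer: daba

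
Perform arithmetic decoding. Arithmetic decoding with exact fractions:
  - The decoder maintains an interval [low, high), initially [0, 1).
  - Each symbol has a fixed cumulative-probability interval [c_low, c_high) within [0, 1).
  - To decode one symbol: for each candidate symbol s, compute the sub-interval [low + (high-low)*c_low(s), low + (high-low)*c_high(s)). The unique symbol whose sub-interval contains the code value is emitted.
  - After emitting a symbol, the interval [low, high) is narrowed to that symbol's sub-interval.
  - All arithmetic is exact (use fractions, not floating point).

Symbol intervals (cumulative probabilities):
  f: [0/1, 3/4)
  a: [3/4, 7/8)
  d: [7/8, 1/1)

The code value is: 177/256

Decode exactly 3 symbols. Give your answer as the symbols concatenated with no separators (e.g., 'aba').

Step 1: interval [0/1, 1/1), width = 1/1 - 0/1 = 1/1
  'f': [0/1 + 1/1*0/1, 0/1 + 1/1*3/4) = [0/1, 3/4) <- contains code 177/256
  'a': [0/1 + 1/1*3/4, 0/1 + 1/1*7/8) = [3/4, 7/8)
  'd': [0/1 + 1/1*7/8, 0/1 + 1/1*1/1) = [7/8, 1/1)
  emit 'f', narrow to [0/1, 3/4)
Step 2: interval [0/1, 3/4), width = 3/4 - 0/1 = 3/4
  'f': [0/1 + 3/4*0/1, 0/1 + 3/4*3/4) = [0/1, 9/16)
  'a': [0/1 + 3/4*3/4, 0/1 + 3/4*7/8) = [9/16, 21/32)
  'd': [0/1 + 3/4*7/8, 0/1 + 3/4*1/1) = [21/32, 3/4) <- contains code 177/256
  emit 'd', narrow to [21/32, 3/4)
Step 3: interval [21/32, 3/4), width = 3/4 - 21/32 = 3/32
  'f': [21/32 + 3/32*0/1, 21/32 + 3/32*3/4) = [21/32, 93/128) <- contains code 177/256
  'a': [21/32 + 3/32*3/4, 21/32 + 3/32*7/8) = [93/128, 189/256)
  'd': [21/32 + 3/32*7/8, 21/32 + 3/32*1/1) = [189/256, 3/4)
  emit 'f', narrow to [21/32, 93/128)

Answer: fdf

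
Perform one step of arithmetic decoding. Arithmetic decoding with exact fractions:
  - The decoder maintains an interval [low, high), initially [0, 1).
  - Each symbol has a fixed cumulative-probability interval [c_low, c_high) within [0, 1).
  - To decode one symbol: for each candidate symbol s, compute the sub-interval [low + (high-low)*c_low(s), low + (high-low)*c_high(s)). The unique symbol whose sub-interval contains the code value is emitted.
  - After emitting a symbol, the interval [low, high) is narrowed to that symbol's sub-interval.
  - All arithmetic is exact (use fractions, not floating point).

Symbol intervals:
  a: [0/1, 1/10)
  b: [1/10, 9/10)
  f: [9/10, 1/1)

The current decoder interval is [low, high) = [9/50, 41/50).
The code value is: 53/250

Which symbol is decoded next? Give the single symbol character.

Answer: a

Derivation:
Interval width = high − low = 41/50 − 9/50 = 16/25
Scaled code = (code − low) / width = (53/250 − 9/50) / 16/25 = 1/20
  a: [0/1, 1/10) ← scaled code falls here ✓
  b: [1/10, 9/10) 
  f: [9/10, 1/1) 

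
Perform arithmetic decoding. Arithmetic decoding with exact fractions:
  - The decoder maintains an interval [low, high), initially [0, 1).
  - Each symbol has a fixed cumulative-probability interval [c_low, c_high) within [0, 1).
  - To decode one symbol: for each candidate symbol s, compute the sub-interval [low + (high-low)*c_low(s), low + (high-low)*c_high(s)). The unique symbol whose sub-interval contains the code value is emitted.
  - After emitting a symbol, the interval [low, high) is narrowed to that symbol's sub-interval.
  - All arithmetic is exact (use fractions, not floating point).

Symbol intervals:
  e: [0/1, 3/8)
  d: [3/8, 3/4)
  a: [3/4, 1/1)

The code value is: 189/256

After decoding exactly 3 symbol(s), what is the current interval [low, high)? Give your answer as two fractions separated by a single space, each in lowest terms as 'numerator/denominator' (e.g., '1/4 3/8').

Step 1: interval [0/1, 1/1), width = 1/1 - 0/1 = 1/1
  'e': [0/1 + 1/1*0/1, 0/1 + 1/1*3/8) = [0/1, 3/8)
  'd': [0/1 + 1/1*3/8, 0/1 + 1/1*3/4) = [3/8, 3/4) <- contains code 189/256
  'a': [0/1 + 1/1*3/4, 0/1 + 1/1*1/1) = [3/4, 1/1)
  emit 'd', narrow to [3/8, 3/4)
Step 2: interval [3/8, 3/4), width = 3/4 - 3/8 = 3/8
  'e': [3/8 + 3/8*0/1, 3/8 + 3/8*3/8) = [3/8, 33/64)
  'd': [3/8 + 3/8*3/8, 3/8 + 3/8*3/4) = [33/64, 21/32)
  'a': [3/8 + 3/8*3/4, 3/8 + 3/8*1/1) = [21/32, 3/4) <- contains code 189/256
  emit 'a', narrow to [21/32, 3/4)
Step 3: interval [21/32, 3/4), width = 3/4 - 21/32 = 3/32
  'e': [21/32 + 3/32*0/1, 21/32 + 3/32*3/8) = [21/32, 177/256)
  'd': [21/32 + 3/32*3/8, 21/32 + 3/32*3/4) = [177/256, 93/128)
  'a': [21/32 + 3/32*3/4, 21/32 + 3/32*1/1) = [93/128, 3/4) <- contains code 189/256
  emit 'a', narrow to [93/128, 3/4)

Answer: 93/128 3/4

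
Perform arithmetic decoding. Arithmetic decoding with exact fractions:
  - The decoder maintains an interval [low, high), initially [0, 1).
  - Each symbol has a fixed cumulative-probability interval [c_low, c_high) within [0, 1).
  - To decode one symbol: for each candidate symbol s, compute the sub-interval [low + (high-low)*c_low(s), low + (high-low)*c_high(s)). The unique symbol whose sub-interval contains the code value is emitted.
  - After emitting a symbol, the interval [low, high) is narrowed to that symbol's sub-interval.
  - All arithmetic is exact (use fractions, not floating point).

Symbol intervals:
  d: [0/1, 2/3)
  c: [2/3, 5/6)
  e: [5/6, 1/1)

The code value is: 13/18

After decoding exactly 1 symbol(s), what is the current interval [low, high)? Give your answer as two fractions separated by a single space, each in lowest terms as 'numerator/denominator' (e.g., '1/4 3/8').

Step 1: interval [0/1, 1/1), width = 1/1 - 0/1 = 1/1
  'd': [0/1 + 1/1*0/1, 0/1 + 1/1*2/3) = [0/1, 2/3)
  'c': [0/1 + 1/1*2/3, 0/1 + 1/1*5/6) = [2/3, 5/6) <- contains code 13/18
  'e': [0/1 + 1/1*5/6, 0/1 + 1/1*1/1) = [5/6, 1/1)
  emit 'c', narrow to [2/3, 5/6)

Answer: 2/3 5/6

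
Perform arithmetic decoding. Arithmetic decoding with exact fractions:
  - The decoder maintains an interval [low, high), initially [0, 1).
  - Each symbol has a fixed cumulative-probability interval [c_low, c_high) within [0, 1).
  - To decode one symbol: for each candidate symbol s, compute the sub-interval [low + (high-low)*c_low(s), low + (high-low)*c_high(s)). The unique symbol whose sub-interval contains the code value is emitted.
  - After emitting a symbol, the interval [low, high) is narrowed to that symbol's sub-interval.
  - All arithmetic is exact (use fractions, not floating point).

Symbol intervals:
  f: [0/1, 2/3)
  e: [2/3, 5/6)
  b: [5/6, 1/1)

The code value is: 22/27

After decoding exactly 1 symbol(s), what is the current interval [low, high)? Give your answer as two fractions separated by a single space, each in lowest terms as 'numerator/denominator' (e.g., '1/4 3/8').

Step 1: interval [0/1, 1/1), width = 1/1 - 0/1 = 1/1
  'f': [0/1 + 1/1*0/1, 0/1 + 1/1*2/3) = [0/1, 2/3)
  'e': [0/1 + 1/1*2/3, 0/1 + 1/1*5/6) = [2/3, 5/6) <- contains code 22/27
  'b': [0/1 + 1/1*5/6, 0/1 + 1/1*1/1) = [5/6, 1/1)
  emit 'e', narrow to [2/3, 5/6)

Answer: 2/3 5/6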